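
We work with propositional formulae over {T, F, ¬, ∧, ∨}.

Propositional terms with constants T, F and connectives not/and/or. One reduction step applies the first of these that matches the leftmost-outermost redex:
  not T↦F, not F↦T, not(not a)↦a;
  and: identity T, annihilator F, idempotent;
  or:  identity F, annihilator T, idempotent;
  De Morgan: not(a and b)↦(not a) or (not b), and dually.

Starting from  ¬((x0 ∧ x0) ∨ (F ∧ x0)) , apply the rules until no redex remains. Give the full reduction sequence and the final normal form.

  start: ¬((x0 ∧ x0) ∨ (F ∧ x0))
  [1] ¬(x0 ∧ x0) ∧ ¬(F ∧ x0)
  [2] (¬x0 ∨ ¬x0) ∧ ¬(F ∧ x0)
  [3] ¬x0 ∧ ¬(F ∧ x0)
  [4] ¬x0 ∧ (¬F ∨ ¬x0)
  [5] ¬x0 ∧ (T ∨ ¬x0)
  [6] ¬x0 ∧ T
  [7] ¬x0

Answer: normal form = ¬x0  (in 7 steps)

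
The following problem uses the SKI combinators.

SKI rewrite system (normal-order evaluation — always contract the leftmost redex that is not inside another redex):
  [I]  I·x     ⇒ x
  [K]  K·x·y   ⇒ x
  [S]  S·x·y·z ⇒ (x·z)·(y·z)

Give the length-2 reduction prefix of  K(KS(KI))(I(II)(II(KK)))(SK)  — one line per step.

Answer: after 2 steps: S(SK)

Reduction:
  start: K(KS(KI))(I(II)(II(KK)))(SK)
  step 1: KS(KI)(SK)
  step 2: S(SK)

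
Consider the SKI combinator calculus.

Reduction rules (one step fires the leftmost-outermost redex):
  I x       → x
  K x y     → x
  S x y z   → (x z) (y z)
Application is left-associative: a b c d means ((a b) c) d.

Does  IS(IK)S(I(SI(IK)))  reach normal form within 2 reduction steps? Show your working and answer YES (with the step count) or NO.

Answer: NO — after 2 steps the term is IK(I(SI(IK)))(S(I(SI(IK)))), not yet normal

Reduction:
  start: IS(IK)S(I(SI(IK)))
  →1  S(IK)S(I(SI(IK)))
  →2  IK(I(SI(IK)))(S(I(SI(IK))))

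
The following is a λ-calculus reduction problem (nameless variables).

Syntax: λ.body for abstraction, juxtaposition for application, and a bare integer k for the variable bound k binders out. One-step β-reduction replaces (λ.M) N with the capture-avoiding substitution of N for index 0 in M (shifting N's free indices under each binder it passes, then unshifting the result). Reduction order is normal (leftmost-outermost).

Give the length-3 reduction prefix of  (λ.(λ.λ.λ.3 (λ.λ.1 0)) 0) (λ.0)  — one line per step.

  start: (λ.(λ.λ.λ.3 (λ.λ.1 0)) 0) (λ.0)
  step 1: (λ.λ.λ.(λ.0) (λ.λ.1 0)) (λ.0)
  step 2: λ.λ.(λ.0) (λ.λ.1 0)
  step 3: λ.λ.λ.λ.1 0

Answer: after 3 steps: λ.λ.λ.λ.1 0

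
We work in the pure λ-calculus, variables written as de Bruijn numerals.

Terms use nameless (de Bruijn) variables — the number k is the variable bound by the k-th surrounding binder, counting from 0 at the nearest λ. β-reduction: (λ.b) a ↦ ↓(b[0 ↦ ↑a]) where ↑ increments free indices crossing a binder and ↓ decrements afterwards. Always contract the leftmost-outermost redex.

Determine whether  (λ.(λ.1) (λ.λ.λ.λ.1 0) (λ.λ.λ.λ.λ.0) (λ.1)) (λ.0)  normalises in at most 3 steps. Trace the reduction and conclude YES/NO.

  start: (λ.(λ.1) (λ.λ.λ.λ.1 0) (λ.λ.λ.λ.λ.0) (λ.1)) (λ.0)
  step 1: (λ.λ.0) (λ.λ.λ.λ.1 0) (λ.λ.λ.λ.λ.0) (λ.λ.0)
  step 2: (λ.0) (λ.λ.λ.λ.λ.0) (λ.λ.0)
  step 3: (λ.λ.λ.λ.λ.0) (λ.λ.0)

Answer: NO — after 3 steps the term is (λ.λ.λ.λ.λ.0) (λ.λ.0), not yet normal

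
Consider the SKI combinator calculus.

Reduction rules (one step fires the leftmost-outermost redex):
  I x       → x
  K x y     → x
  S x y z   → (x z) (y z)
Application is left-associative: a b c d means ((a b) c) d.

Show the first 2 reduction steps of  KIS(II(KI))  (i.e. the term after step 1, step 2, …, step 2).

  start: KIS(II(KI))
  →1  I(II(KI))
  →2  II(KI)

Answer: after 2 steps: II(KI)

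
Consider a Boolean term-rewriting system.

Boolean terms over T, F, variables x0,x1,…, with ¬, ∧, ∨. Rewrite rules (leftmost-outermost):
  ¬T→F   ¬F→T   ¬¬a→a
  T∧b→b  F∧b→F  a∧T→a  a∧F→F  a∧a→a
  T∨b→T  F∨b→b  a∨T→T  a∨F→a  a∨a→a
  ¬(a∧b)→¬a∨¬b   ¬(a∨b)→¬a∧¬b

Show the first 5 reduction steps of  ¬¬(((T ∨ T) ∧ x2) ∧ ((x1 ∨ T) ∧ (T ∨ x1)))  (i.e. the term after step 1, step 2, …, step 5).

  start: ¬¬(((T ∨ T) ∧ x2) ∧ ((x1 ∨ T) ∧ (T ∨ x1)))
  →1  ((T ∨ T) ∧ x2) ∧ ((x1 ∨ T) ∧ (T ∨ x1))
  →2  (T ∧ x2) ∧ ((x1 ∨ T) ∧ (T ∨ x1))
  →3  x2 ∧ ((x1 ∨ T) ∧ (T ∨ x1))
  →4  x2 ∧ (T ∧ (T ∨ x1))
  →5  x2 ∧ (T ∨ x1)

Answer: after 5 steps: x2 ∧ (T ∨ x1)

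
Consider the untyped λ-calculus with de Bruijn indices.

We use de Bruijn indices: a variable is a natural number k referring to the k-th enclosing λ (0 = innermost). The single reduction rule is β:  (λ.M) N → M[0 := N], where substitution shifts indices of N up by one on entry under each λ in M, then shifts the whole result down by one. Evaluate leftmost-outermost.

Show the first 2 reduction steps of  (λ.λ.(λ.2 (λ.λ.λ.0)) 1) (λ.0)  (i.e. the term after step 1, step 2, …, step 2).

  start: (λ.λ.(λ.2 (λ.λ.λ.0)) 1) (λ.0)
  →1  λ.(λ.(λ.0) (λ.λ.λ.0)) (λ.0)
  →2  λ.(λ.0) (λ.λ.λ.0)

Answer: after 2 steps: λ.(λ.0) (λ.λ.λ.0)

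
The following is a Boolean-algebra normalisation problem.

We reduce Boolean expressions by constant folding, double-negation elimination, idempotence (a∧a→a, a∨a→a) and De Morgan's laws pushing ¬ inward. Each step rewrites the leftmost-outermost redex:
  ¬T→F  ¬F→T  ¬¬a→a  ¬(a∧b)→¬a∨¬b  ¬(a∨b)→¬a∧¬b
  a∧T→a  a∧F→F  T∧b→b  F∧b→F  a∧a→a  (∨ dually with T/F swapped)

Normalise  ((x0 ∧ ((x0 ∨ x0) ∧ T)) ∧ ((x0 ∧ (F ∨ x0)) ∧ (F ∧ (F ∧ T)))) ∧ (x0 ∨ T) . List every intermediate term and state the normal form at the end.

Answer: normal form = F  (in 9 steps)

Reduction:
  start: ((x0 ∧ ((x0 ∨ x0) ∧ T)) ∧ ((x0 ∧ (F ∨ x0)) ∧ (F ∧ (F ∧ T)))) ∧ (x0 ∨ T)
  step 1: ((x0 ∧ (x0 ∨ x0)) ∧ ((x0 ∧ (F ∨ x0)) ∧ (F ∧ (F ∧ T)))) ∧ (x0 ∨ T)
  step 2: ((x0 ∧ x0) ∧ ((x0 ∧ (F ∨ x0)) ∧ (F ∧ (F ∧ T)))) ∧ (x0 ∨ T)
  step 3: (x0 ∧ ((x0 ∧ (F ∨ x0)) ∧ (F ∧ (F ∧ T)))) ∧ (x0 ∨ T)
  step 4: (x0 ∧ ((x0 ∧ x0) ∧ (F ∧ (F ∧ T)))) ∧ (x0 ∨ T)
  step 5: (x0 ∧ (x0 ∧ (F ∧ (F ∧ T)))) ∧ (x0 ∨ T)
  step 6: (x0 ∧ (x0 ∧ F)) ∧ (x0 ∨ T)
  step 7: (x0 ∧ F) ∧ (x0 ∨ T)
  step 8: F ∧ (x0 ∨ T)
  step 9: F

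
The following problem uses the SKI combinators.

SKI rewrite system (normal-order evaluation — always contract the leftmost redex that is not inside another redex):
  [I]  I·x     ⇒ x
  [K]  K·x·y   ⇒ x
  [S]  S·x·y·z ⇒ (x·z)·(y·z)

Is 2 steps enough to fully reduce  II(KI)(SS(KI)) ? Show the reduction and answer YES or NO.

  start: II(KI)(SS(KI))
  step 1: I(KI)(SS(KI))
  step 2: KI(SS(KI))

Answer: NO — after 2 steps the term is KI(SS(KI)), not yet normal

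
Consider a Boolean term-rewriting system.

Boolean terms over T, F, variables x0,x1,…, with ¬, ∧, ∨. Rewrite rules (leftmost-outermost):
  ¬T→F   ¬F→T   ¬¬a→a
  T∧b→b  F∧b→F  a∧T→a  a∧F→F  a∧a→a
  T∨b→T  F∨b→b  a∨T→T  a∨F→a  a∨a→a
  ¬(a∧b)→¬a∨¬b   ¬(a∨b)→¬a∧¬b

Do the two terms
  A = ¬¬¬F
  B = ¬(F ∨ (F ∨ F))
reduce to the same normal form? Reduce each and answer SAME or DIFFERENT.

Answer: SAME — A ⇓ T, B ⇓ T

Derivation:
Term A:
  start: ¬¬¬F
  →1  ¬F
  →2  T

Term B:
  start: ¬(F ∨ (F ∨ F))
  →1  ¬F ∧ ¬(F ∨ F)
  →2  T ∧ ¬(F ∨ F)
  →3  ¬(F ∨ F)
  →4  ¬F ∧ ¬F
  →5  ¬F
  →6  T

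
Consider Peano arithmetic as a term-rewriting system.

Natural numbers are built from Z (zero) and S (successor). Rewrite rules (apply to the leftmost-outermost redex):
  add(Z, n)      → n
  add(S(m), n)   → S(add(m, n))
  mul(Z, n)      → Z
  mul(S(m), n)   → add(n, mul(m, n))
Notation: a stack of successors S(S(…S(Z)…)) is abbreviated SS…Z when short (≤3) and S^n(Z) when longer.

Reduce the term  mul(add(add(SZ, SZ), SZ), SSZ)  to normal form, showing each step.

Answer: normal form = S^6(Z)  (in 18 steps)

Derivation:
  start: mul(add(add(SZ, SZ), SZ), SSZ)
  →1  mul(add(S(add(Z, SZ)), SZ), SSZ)
  →2  mul(S(add(add(Z, SZ), SZ)), SSZ)
  →3  add(SSZ, mul(add(add(Z, SZ), SZ), SSZ))
  →4  S(add(SZ, mul(add(add(Z, SZ), SZ), SSZ)))
  →5  S(S(add(Z, mul(add(add(Z, SZ), SZ), SSZ))))
  →6  S(S(mul(add(add(Z, SZ), SZ), SSZ)))
  →7  S(S(mul(add(SZ, SZ), SSZ)))
  →8  S(S(mul(S(add(Z, SZ)), SSZ)))
  →9  S(S(add(SSZ, mul(add(Z, SZ), SSZ))))
  →10  S(S(S(add(SZ, mul(add(Z, SZ), SSZ)))))
  →11  S(S(S(S(add(Z, mul(add(Z, SZ), SSZ))))))
  →12  S(S(S(S(mul(add(Z, SZ), SSZ)))))
  →13  S(S(S(S(mul(SZ, SSZ)))))
  →14  S(S(S(S(add(SSZ, mul(Z, SSZ))))))
  →15  S(S(S(S(S(add(SZ, mul(Z, SSZ)))))))
  →16  S(S(S(S(S(S(add(Z, mul(Z, SSZ))))))))
  →17  S(S(S(S(S(S(mul(Z, SSZ)))))))
  →18  S^6(Z)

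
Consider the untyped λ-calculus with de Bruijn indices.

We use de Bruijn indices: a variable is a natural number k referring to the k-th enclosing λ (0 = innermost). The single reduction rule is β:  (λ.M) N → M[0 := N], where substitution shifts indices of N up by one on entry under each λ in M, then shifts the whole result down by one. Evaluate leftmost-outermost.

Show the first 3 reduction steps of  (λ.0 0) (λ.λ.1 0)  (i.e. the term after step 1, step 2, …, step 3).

  start: (λ.0 0) (λ.λ.1 0)
  →1  (λ.λ.1 0) (λ.λ.1 0)
  →2  λ.(λ.λ.1 0) 0
  →3  λ.λ.1 0

Answer: after 3 steps: λ.λ.1 0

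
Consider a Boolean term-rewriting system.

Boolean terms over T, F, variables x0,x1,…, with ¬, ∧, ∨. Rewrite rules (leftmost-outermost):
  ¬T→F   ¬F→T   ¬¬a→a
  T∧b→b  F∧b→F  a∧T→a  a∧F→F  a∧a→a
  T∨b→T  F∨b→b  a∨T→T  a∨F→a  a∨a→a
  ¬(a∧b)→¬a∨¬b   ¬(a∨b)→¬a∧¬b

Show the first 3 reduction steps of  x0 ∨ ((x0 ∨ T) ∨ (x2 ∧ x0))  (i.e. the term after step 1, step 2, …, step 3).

  start: x0 ∨ ((x0 ∨ T) ∨ (x2 ∧ x0))
  →1  x0 ∨ (T ∨ (x2 ∧ x0))
  →2  x0 ∨ T
  →3  T

Answer: after 3 steps: T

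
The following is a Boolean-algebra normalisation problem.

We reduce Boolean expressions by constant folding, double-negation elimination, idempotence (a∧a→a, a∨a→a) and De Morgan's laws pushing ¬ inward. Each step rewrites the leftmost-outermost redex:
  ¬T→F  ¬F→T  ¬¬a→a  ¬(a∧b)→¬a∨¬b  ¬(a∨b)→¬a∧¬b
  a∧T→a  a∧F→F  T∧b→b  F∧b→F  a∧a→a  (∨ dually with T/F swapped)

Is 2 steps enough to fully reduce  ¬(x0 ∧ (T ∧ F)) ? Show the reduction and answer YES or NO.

  start: ¬(x0 ∧ (T ∧ F))
  [1] ¬x0 ∨ ¬(T ∧ F)
  [2] ¬x0 ∨ (¬T ∨ ¬F)

Answer: NO — after 2 steps the term is ¬x0 ∨ (¬T ∨ ¬F), not yet normal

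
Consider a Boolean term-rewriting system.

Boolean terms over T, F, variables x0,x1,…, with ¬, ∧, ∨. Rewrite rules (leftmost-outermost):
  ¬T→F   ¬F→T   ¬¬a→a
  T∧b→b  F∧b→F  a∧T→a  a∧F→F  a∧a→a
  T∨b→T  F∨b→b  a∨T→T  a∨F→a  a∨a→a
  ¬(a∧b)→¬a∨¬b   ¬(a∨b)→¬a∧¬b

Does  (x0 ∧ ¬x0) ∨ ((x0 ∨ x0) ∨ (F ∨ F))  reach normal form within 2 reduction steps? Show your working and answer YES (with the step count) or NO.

  start: (x0 ∧ ¬x0) ∨ ((x0 ∨ x0) ∨ (F ∨ F))
  step 1: (x0 ∧ ¬x0) ∨ (x0 ∨ (F ∨ F))
  step 2: (x0 ∧ ¬x0) ∨ (x0 ∨ F)

Answer: NO — after 2 steps the term is (x0 ∧ ¬x0) ∨ (x0 ∨ F), not yet normal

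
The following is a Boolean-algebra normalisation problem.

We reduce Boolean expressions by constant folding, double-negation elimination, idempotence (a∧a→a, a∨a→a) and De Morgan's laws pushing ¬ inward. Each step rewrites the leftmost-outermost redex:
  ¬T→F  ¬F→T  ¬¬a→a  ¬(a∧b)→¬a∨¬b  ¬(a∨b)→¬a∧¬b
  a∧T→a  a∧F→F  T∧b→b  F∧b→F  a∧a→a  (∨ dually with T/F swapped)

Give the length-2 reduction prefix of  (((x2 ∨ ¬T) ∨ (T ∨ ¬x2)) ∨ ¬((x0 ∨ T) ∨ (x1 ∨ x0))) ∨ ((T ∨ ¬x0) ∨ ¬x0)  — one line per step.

  start: (((x2 ∨ ¬T) ∨ (T ∨ ¬x2)) ∨ ¬((x0 ∨ T) ∨ (x1 ∨ x0))) ∨ ((T ∨ ¬x0) ∨ ¬x0)
  [1] (((x2 ∨ F) ∨ (T ∨ ¬x2)) ∨ ¬((x0 ∨ T) ∨ (x1 ∨ x0))) ∨ ((T ∨ ¬x0) ∨ ¬x0)
  [2] ((x2 ∨ (T ∨ ¬x2)) ∨ ¬((x0 ∨ T) ∨ (x1 ∨ x0))) ∨ ((T ∨ ¬x0) ∨ ¬x0)

Answer: after 2 steps: ((x2 ∨ (T ∨ ¬x2)) ∨ ¬((x0 ∨ T) ∨ (x1 ∨ x0))) ∨ ((T ∨ ¬x0) ∨ ¬x0)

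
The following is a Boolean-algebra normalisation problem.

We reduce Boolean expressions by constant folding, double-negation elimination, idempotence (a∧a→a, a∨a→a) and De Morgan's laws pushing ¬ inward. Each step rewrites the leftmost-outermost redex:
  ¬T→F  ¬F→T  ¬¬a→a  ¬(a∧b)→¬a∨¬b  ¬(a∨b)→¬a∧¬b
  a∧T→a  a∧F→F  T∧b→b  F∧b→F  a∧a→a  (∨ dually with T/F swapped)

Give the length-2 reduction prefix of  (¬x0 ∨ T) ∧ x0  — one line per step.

  start: (¬x0 ∨ T) ∧ x0
  step 1: T ∧ x0
  step 2: x0

Answer: after 2 steps: x0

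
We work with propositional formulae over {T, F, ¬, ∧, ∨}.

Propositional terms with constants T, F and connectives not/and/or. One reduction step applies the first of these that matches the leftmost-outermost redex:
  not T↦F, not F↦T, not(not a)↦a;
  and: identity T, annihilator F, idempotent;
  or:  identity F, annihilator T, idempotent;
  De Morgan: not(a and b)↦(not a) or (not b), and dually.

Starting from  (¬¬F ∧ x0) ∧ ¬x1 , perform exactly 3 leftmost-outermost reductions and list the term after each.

  start: (¬¬F ∧ x0) ∧ ¬x1
  [1] (F ∧ x0) ∧ ¬x1
  [2] F ∧ ¬x1
  [3] F

Answer: after 3 steps: F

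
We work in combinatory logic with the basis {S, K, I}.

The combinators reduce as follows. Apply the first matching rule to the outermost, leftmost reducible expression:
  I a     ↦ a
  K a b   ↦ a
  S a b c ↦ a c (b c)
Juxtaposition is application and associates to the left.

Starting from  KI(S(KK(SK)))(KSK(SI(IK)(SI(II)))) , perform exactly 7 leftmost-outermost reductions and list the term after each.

Answer: after 7 steps: S(IK(SI(II))(II(IK(SI(II)))))

Reduction:
  start: KI(S(KK(SK)))(KSK(SI(IK)(SI(II))))
  step 1: I(KSK(SI(IK)(SI(II))))
  step 2: KSK(SI(IK)(SI(II)))
  step 3: S(SI(IK)(SI(II)))
  step 4: S(I(SI(II))(IK(SI(II))))
  step 5: S(SI(II)(IK(SI(II))))
  step 6: S(I(IK(SI(II)))(II(IK(SI(II)))))
  step 7: S(IK(SI(II))(II(IK(SI(II)))))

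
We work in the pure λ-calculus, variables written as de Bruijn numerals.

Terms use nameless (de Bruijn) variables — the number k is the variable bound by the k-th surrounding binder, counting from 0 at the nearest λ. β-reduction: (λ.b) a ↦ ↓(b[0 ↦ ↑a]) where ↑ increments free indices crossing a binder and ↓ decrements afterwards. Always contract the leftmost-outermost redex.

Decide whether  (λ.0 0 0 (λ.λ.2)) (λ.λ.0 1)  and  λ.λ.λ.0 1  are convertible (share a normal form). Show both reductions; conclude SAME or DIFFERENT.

Term A:
  start: (λ.0 0 0 (λ.λ.2)) (λ.λ.0 1)
  [1] (λ.λ.0 1) (λ.λ.0 1) (λ.λ.0 1) (λ.λ.λ.λ.0 1)
  [2] (λ.0 (λ.λ.0 1)) (λ.λ.0 1) (λ.λ.λ.λ.0 1)
  [3] (λ.λ.0 1) (λ.λ.0 1) (λ.λ.λ.λ.0 1)
  [4] (λ.0 (λ.λ.0 1)) (λ.λ.λ.λ.0 1)
  [5] (λ.λ.λ.λ.0 1) (λ.λ.0 1)
  [6] λ.λ.λ.0 1

Term B:
  start: λ.λ.λ.0 1

Answer: SAME — A ⇓ λ.λ.λ.0 1, B ⇓ λ.λ.λ.0 1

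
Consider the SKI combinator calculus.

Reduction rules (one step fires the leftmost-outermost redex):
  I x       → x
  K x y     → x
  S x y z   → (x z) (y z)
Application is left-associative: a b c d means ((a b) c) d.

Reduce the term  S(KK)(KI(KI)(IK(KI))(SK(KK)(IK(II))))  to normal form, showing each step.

  start: S(KK)(KI(KI)(IK(KI))(SK(KK)(IK(II))))
  →1  S(KK)(I(IK(KI))(SK(KK)(IK(II))))
  →2  S(KK)(IK(KI)(SK(KK)(IK(II))))
  →3  S(KK)(K(KI)(SK(KK)(IK(II))))
  →4  S(KK)(KI)

Answer: normal form = S(KK)(KI)  (in 4 steps)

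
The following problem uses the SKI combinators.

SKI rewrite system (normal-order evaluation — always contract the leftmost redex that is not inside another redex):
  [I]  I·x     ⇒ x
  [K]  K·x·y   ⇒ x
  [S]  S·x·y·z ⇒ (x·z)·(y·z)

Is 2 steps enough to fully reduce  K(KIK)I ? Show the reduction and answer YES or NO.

Answer: YES — reaches normal form I in 2 ≤ 2 steps

Derivation:
  start: K(KIK)I
  step 1: KIK
  step 2: I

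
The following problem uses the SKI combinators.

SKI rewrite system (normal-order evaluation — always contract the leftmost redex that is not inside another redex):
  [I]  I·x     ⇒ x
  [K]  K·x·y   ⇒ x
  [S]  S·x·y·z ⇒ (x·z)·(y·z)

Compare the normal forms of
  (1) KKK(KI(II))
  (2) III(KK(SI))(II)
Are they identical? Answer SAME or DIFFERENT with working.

Answer: SAME — A ⇓ KI, B ⇓ KI

Reduction:
Term A:
  start: KKK(KI(II))
  →1  K(KI(II))
  →2  KI

Term B:
  start: III(KK(SI))(II)
  →1  II(KK(SI))(II)
  →2  I(KK(SI))(II)
  →3  KK(SI)(II)
  →4  K(II)
  →5  KI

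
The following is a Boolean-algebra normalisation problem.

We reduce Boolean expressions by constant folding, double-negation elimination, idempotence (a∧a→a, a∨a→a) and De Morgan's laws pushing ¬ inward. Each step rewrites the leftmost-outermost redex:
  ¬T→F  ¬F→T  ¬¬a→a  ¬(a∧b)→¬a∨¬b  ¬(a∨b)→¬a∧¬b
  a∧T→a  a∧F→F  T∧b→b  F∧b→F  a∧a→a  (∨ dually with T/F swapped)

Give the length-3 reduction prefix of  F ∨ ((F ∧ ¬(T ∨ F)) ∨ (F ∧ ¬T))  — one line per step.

  start: F ∨ ((F ∧ ¬(T ∨ F)) ∨ (F ∧ ¬T))
  →1  (F ∧ ¬(T ∨ F)) ∨ (F ∧ ¬T)
  →2  F ∨ (F ∧ ¬T)
  →3  F ∧ ¬T

Answer: after 3 steps: F ∧ ¬T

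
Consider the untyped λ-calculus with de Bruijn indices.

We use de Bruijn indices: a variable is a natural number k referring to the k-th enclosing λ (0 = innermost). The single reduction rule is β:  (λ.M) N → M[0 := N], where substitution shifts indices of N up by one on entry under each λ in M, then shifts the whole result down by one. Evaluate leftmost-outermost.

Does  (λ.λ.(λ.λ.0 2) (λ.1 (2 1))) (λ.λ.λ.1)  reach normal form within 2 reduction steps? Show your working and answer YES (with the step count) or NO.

Answer: YES — reaches normal form λ.λ.0 1 in 2 ≤ 2 steps

Reduction:
  start: (λ.λ.(λ.λ.0 2) (λ.1 (2 1))) (λ.λ.λ.1)
  step 1: λ.(λ.λ.0 2) (λ.1 ((λ.λ.λ.1) 1))
  step 2: λ.λ.0 1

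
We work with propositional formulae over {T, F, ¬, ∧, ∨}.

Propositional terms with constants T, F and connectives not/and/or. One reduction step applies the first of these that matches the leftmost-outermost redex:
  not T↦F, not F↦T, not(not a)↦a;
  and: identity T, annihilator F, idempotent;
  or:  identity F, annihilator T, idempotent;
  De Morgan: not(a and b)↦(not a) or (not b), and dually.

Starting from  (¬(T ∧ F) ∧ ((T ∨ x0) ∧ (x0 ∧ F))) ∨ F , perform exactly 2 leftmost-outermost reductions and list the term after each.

  start: (¬(T ∧ F) ∧ ((T ∨ x0) ∧ (x0 ∧ F))) ∨ F
  [1] ¬(T ∧ F) ∧ ((T ∨ x0) ∧ (x0 ∧ F))
  [2] (¬T ∨ ¬F) ∧ ((T ∨ x0) ∧ (x0 ∧ F))

Answer: after 2 steps: (¬T ∨ ¬F) ∧ ((T ∨ x0) ∧ (x0 ∧ F))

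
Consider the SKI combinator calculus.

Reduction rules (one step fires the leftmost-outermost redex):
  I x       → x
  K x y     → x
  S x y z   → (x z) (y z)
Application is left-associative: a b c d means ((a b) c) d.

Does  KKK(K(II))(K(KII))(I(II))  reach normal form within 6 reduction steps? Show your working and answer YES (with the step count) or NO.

  start: KKK(K(II))(K(KII))(I(II))
  step 1: K(K(II))(K(KII))(I(II))
  step 2: K(II)(I(II))
  step 3: II
  step 4: I

Answer: YES — reaches normal form I in 4 ≤ 6 steps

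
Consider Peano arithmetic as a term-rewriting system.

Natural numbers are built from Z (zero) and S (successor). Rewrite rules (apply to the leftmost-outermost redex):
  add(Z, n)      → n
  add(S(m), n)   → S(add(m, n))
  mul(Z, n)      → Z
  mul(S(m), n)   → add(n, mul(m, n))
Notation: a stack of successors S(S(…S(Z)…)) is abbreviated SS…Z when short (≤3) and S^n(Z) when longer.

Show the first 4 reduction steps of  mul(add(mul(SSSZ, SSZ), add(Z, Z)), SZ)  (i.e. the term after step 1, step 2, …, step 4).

Answer: after 4 steps: add(SZ, mul(add(add(SZ, mul(SSZ, SSZ)), add(Z, Z)), SZ))

Working:
  start: mul(add(mul(SSSZ, SSZ), add(Z, Z)), SZ)
  step 1: mul(add(add(SSZ, mul(SSZ, SSZ)), add(Z, Z)), SZ)
  step 2: mul(add(S(add(SZ, mul(SSZ, SSZ))), add(Z, Z)), SZ)
  step 3: mul(S(add(add(SZ, mul(SSZ, SSZ)), add(Z, Z))), SZ)
  step 4: add(SZ, mul(add(add(SZ, mul(SSZ, SSZ)), add(Z, Z)), SZ))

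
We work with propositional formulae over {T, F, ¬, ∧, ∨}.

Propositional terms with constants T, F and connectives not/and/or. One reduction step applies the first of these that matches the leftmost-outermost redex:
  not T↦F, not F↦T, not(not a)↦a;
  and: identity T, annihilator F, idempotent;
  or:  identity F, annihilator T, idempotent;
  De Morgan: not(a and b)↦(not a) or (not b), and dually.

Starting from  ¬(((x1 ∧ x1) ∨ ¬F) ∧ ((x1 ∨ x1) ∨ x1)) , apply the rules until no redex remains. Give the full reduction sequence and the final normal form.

  start: ¬(((x1 ∧ x1) ∨ ¬F) ∧ ((x1 ∨ x1) ∨ x1))
  step 1: ¬((x1 ∧ x1) ∨ ¬F) ∨ ¬((x1 ∨ x1) ∨ x1)
  step 2: (¬(x1 ∧ x1) ∧ ¬¬F) ∨ ¬((x1 ∨ x1) ∨ x1)
  step 3: ((¬x1 ∨ ¬x1) ∧ ¬¬F) ∨ ¬((x1 ∨ x1) ∨ x1)
  step 4: (¬x1 ∧ ¬¬F) ∨ ¬((x1 ∨ x1) ∨ x1)
  step 5: (¬x1 ∧ F) ∨ ¬((x1 ∨ x1) ∨ x1)
  step 6: F ∨ ¬((x1 ∨ x1) ∨ x1)
  step 7: ¬((x1 ∨ x1) ∨ x1)
  step 8: ¬(x1 ∨ x1) ∧ ¬x1
  step 9: (¬x1 ∧ ¬x1) ∧ ¬x1
  step 10: ¬x1 ∧ ¬x1
  step 11: ¬x1

Answer: normal form = ¬x1  (in 11 steps)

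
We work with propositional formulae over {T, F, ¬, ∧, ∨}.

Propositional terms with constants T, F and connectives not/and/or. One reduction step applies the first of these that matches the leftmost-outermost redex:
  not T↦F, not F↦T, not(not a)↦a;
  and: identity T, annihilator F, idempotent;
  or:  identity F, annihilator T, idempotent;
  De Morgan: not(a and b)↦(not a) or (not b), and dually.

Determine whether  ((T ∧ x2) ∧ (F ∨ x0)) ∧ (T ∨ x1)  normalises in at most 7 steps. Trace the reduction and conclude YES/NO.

Answer: YES — reaches normal form x2 ∧ x0 in 4 ≤ 7 steps

Derivation:
  start: ((T ∧ x2) ∧ (F ∨ x0)) ∧ (T ∨ x1)
  →1  (x2 ∧ (F ∨ x0)) ∧ (T ∨ x1)
  →2  (x2 ∧ x0) ∧ (T ∨ x1)
  →3  (x2 ∧ x0) ∧ T
  →4  x2 ∧ x0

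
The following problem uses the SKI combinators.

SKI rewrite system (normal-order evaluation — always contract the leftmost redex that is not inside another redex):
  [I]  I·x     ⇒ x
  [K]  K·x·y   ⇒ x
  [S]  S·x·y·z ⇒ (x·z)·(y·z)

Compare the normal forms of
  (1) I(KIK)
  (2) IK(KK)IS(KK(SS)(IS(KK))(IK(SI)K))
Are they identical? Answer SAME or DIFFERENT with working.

Term A:
  start: I(KIK)
  [1] KIK
  [2] I

Term B:
  start: IK(KK)IS(KK(SS)(IS(KK))(IK(SI)K))
  [1] K(KK)IS(KK(SS)(IS(KK))(IK(SI)K))
  [2] KKS(KK(SS)(IS(KK))(IK(SI)K))
  [3] K(KK(SS)(IS(KK))(IK(SI)K))
  [4] K(K(IS(KK))(IK(SI)K))
  [5] K(IS(KK))
  [6] K(S(KK))

Answer: DIFFERENT — A ⇓ I, B ⇓ K(S(KK))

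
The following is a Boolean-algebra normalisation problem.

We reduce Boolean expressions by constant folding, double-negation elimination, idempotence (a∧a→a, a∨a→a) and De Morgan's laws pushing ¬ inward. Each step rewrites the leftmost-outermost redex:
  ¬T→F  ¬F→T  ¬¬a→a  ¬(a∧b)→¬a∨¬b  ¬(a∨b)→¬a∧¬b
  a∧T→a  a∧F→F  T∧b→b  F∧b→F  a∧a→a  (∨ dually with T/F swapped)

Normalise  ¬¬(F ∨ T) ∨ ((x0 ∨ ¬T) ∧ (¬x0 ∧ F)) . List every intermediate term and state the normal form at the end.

  start: ¬¬(F ∨ T) ∨ ((x0 ∨ ¬T) ∧ (¬x0 ∧ F))
  step 1: (F ∨ T) ∨ ((x0 ∨ ¬T) ∧ (¬x0 ∧ F))
  step 2: T ∨ ((x0 ∨ ¬T) ∧ (¬x0 ∧ F))
  step 3: T

Answer: normal form = T  (in 3 steps)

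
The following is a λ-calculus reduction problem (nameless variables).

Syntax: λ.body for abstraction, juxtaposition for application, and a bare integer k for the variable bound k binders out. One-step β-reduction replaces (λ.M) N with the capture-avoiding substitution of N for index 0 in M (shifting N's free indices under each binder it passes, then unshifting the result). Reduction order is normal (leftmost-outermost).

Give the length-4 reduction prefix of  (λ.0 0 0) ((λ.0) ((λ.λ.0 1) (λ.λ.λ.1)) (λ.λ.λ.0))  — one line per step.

Answer: after 4 steps: (λ.λ.λ.0) (λ.λ.λ.1) ((λ.0) ((λ.λ.0 1) (λ.λ.λ.1)) (λ.λ.λ.0)) ((λ.0) ((λ.λ.0 1) (λ.λ.λ.1)) (λ.λ.λ.0))

Working:
  start: (λ.0 0 0) ((λ.0) ((λ.λ.0 1) (λ.λ.λ.1)) (λ.λ.λ.0))
  step 1: (λ.0) ((λ.λ.0 1) (λ.λ.λ.1)) (λ.λ.λ.0) ((λ.0) ((λ.λ.0 1) (λ.λ.λ.1)) (λ.λ.λ.0)) ((λ.0) ((λ.λ.0 1) (λ.λ.λ.1)) (λ.λ.λ.0))
  step 2: (λ.λ.0 1) (λ.λ.λ.1) (λ.λ.λ.0) ((λ.0) ((λ.λ.0 1) (λ.λ.λ.1)) (λ.λ.λ.0)) ((λ.0) ((λ.λ.0 1) (λ.λ.λ.1)) (λ.λ.λ.0))
  step 3: (λ.0 (λ.λ.λ.1)) (λ.λ.λ.0) ((λ.0) ((λ.λ.0 1) (λ.λ.λ.1)) (λ.λ.λ.0)) ((λ.0) ((λ.λ.0 1) (λ.λ.λ.1)) (λ.λ.λ.0))
  step 4: (λ.λ.λ.0) (λ.λ.λ.1) ((λ.0) ((λ.λ.0 1) (λ.λ.λ.1)) (λ.λ.λ.0)) ((λ.0) ((λ.λ.0 1) (λ.λ.λ.1)) (λ.λ.λ.0))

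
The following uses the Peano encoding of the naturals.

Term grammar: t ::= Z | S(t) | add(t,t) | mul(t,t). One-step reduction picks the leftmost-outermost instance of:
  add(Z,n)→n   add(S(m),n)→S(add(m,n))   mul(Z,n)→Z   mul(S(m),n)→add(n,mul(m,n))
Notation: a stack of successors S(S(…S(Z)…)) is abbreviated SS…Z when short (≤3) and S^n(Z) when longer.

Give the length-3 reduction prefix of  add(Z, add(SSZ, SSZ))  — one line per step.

  start: add(Z, add(SSZ, SSZ))
  →1  add(SSZ, SSZ)
  →2  S(add(SZ, SSZ))
  →3  S(S(add(Z, SSZ)))

Answer: after 3 steps: S(S(add(Z, SSZ)))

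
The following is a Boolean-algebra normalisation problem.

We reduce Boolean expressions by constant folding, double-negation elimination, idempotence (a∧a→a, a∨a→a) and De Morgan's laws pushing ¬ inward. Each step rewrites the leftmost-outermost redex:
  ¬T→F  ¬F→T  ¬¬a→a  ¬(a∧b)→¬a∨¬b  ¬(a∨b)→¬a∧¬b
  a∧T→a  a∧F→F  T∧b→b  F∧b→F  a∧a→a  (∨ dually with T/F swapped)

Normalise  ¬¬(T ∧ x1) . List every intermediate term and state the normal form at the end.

  start: ¬¬(T ∧ x1)
  [1] T ∧ x1
  [2] x1

Answer: normal form = x1  (in 2 steps)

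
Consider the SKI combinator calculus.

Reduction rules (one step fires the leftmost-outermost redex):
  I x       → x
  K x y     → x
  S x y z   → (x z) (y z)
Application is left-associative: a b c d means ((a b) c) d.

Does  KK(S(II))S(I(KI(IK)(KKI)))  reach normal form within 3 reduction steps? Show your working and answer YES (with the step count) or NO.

  start: KK(S(II))S(I(KI(IK)(KKI)))
  →1  KS(I(KI(IK)(KKI)))
  →2  S

Answer: YES — reaches normal form S in 2 ≤ 3 steps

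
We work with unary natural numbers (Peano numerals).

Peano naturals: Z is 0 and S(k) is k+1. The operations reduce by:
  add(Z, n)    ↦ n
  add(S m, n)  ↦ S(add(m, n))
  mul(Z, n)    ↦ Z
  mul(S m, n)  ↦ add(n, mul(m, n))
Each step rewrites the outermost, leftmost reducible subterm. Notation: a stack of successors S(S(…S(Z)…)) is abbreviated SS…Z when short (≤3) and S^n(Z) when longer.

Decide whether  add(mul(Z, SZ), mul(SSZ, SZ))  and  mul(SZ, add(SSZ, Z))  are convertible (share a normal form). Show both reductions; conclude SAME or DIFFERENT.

Answer: SAME — A ⇓ SSZ, B ⇓ SSZ

Reduction:
Term A:
  start: add(mul(Z, SZ), mul(SSZ, SZ))
  →1  add(Z, mul(SSZ, SZ))
  →2  mul(SSZ, SZ)
  →3  add(SZ, mul(SZ, SZ))
  →4  S(add(Z, mul(SZ, SZ)))
  →5  S(mul(SZ, SZ))
  →6  S(add(SZ, mul(Z, SZ)))
  →7  S(S(add(Z, mul(Z, SZ))))
  →8  S(S(mul(Z, SZ)))
  →9  SSZ

Term B:
  start: mul(SZ, add(SSZ, Z))
  →1  add(add(SSZ, Z), mul(Z, add(SSZ, Z)))
  →2  add(S(add(SZ, Z)), mul(Z, add(SSZ, Z)))
  →3  S(add(add(SZ, Z), mul(Z, add(SSZ, Z))))
  →4  S(add(S(add(Z, Z)), mul(Z, add(SSZ, Z))))
  →5  S(S(add(add(Z, Z), mul(Z, add(SSZ, Z)))))
  →6  S(S(add(Z, mul(Z, add(SSZ, Z)))))
  →7  S(S(mul(Z, add(SSZ, Z))))
  →8  SSZ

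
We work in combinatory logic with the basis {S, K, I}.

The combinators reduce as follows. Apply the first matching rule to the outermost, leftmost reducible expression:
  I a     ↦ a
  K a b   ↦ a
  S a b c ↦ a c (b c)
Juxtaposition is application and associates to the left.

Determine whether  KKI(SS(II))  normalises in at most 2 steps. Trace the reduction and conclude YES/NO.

Answer: YES — reaches normal form K(SSI) in 2 ≤ 2 steps

Derivation:
  start: KKI(SS(II))
  [1] K(SS(II))
  [2] K(SSI)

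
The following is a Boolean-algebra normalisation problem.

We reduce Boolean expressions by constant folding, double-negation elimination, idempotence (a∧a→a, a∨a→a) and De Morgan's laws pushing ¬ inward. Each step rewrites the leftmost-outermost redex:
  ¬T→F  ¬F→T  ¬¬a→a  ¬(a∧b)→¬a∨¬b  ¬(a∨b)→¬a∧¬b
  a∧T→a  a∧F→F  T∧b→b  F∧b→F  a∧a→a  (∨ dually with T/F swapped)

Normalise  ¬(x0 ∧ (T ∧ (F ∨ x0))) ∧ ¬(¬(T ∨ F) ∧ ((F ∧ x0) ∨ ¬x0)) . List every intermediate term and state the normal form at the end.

  start: ¬(x0 ∧ (T ∧ (F ∨ x0))) ∧ ¬(¬(T ∨ F) ∧ ((F ∧ x0) ∨ ¬x0))
  [1] (¬x0 ∨ ¬(T ∧ (F ∨ x0))) ∧ ¬(¬(T ∨ F) ∧ ((F ∧ x0) ∨ ¬x0))
  [2] (¬x0 ∨ (¬T ∨ ¬(F ∨ x0))) ∧ ¬(¬(T ∨ F) ∧ ((F ∧ x0) ∨ ¬x0))
  [3] (¬x0 ∨ (F ∨ ¬(F ∨ x0))) ∧ ¬(¬(T ∨ F) ∧ ((F ∧ x0) ∨ ¬x0))
  [4] (¬x0 ∨ ¬(F ∨ x0)) ∧ ¬(¬(T ∨ F) ∧ ((F ∧ x0) ∨ ¬x0))
  [5] (¬x0 ∨ (¬F ∧ ¬x0)) ∧ ¬(¬(T ∨ F) ∧ ((F ∧ x0) ∨ ¬x0))
  [6] (¬x0 ∨ (T ∧ ¬x0)) ∧ ¬(¬(T ∨ F) ∧ ((F ∧ x0) ∨ ¬x0))
  [7] (¬x0 ∨ ¬x0) ∧ ¬(¬(T ∨ F) ∧ ((F ∧ x0) ∨ ¬x0))
  [8] ¬x0 ∧ ¬(¬(T ∨ F) ∧ ((F ∧ x0) ∨ ¬x0))
  [9] ¬x0 ∧ (¬¬(T ∨ F) ∨ ¬((F ∧ x0) ∨ ¬x0))
  [10] ¬x0 ∧ ((T ∨ F) ∨ ¬((F ∧ x0) ∨ ¬x0))
  [11] ¬x0 ∧ (T ∨ ¬((F ∧ x0) ∨ ¬x0))
  [12] ¬x0 ∧ T
  [13] ¬x0

Answer: normal form = ¬x0  (in 13 steps)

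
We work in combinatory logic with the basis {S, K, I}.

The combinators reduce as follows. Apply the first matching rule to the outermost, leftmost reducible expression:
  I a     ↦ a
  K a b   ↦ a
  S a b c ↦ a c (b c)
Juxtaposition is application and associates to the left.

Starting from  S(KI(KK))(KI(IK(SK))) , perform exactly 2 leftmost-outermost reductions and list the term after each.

Answer: after 2 steps: SII

Working:
  start: S(KI(KK))(KI(IK(SK)))
  [1] SI(KI(IK(SK)))
  [2] SII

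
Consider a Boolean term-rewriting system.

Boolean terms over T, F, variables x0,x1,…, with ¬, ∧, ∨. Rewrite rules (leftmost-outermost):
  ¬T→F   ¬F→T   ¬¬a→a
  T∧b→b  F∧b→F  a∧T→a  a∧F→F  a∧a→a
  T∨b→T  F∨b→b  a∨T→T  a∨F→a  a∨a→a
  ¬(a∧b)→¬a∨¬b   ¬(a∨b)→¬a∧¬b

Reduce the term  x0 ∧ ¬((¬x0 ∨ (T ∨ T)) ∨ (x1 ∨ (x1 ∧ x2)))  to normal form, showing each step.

  start: x0 ∧ ¬((¬x0 ∨ (T ∨ T)) ∨ (x1 ∨ (x1 ∧ x2)))
  →1  x0 ∧ (¬(¬x0 ∨ (T ∨ T)) ∧ ¬(x1 ∨ (x1 ∧ x2)))
  →2  x0 ∧ ((¬¬x0 ∧ ¬(T ∨ T)) ∧ ¬(x1 ∨ (x1 ∧ x2)))
  →3  x0 ∧ ((x0 ∧ ¬(T ∨ T)) ∧ ¬(x1 ∨ (x1 ∧ x2)))
  →4  x0 ∧ ((x0 ∧ (¬T ∧ ¬T)) ∧ ¬(x1 ∨ (x1 ∧ x2)))
  →5  x0 ∧ ((x0 ∧ ¬T) ∧ ¬(x1 ∨ (x1 ∧ x2)))
  →6  x0 ∧ ((x0 ∧ F) ∧ ¬(x1 ∨ (x1 ∧ x2)))
  →7  x0 ∧ (F ∧ ¬(x1 ∨ (x1 ∧ x2)))
  →8  x0 ∧ F
  →9  F

Answer: normal form = F  (in 9 steps)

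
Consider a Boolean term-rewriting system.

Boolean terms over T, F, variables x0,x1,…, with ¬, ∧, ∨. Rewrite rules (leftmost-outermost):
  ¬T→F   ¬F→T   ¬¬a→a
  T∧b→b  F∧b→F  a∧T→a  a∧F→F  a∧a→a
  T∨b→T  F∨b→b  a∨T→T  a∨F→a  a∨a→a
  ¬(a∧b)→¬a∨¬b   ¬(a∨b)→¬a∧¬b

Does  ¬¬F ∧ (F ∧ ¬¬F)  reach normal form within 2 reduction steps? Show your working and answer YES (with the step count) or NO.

  start: ¬¬F ∧ (F ∧ ¬¬F)
  step 1: F ∧ (F ∧ ¬¬F)
  step 2: F

Answer: YES — reaches normal form F in 2 ≤ 2 steps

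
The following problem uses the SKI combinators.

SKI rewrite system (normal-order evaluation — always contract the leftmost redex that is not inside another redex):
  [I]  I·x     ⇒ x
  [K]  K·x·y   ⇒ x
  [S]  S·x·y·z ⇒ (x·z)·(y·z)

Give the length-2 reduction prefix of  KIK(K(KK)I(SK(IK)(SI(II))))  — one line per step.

Answer: after 2 steps: K(KK)I(SK(IK)(SI(II)))

Reduction:
  start: KIK(K(KK)I(SK(IK)(SI(II))))
  step 1: I(K(KK)I(SK(IK)(SI(II))))
  step 2: K(KK)I(SK(IK)(SI(II)))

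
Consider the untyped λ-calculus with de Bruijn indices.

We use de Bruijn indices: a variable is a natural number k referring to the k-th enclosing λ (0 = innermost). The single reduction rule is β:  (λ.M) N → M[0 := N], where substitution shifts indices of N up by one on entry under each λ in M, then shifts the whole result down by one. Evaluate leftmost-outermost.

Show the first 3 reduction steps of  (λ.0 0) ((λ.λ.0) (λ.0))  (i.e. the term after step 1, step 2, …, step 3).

  start: (λ.0 0) ((λ.λ.0) (λ.0))
  →1  (λ.λ.0) (λ.0) ((λ.λ.0) (λ.0))
  →2  (λ.0) ((λ.λ.0) (λ.0))
  →3  (λ.λ.0) (λ.0)

Answer: after 3 steps: (λ.λ.0) (λ.0)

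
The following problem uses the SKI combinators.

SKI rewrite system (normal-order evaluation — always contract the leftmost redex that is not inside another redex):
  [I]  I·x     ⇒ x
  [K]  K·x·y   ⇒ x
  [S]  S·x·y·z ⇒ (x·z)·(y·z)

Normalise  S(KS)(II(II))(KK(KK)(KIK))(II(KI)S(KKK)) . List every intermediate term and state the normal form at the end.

  start: S(KS)(II(II))(KK(KK)(KIK))(II(KI)S(KKK))
  step 1: KS(KK(KK)(KIK))(II(II)(KK(KK)(KIK)))(II(KI)S(KKK))
  step 2: S(II(II)(KK(KK)(KIK)))(II(KI)S(KKK))
  step 3: S(I(II)(KK(KK)(KIK)))(II(KI)S(KKK))
  step 4: S(II(KK(KK)(KIK)))(II(KI)S(KKK))
  step 5: S(I(KK(KK)(KIK)))(II(KI)S(KKK))
  step 6: S(KK(KK)(KIK))(II(KI)S(KKK))
  step 7: S(K(KIK))(II(KI)S(KKK))
  step 8: S(KI)(II(KI)S(KKK))
  step 9: S(KI)(I(KI)S(KKK))
  step 10: S(KI)(KIS(KKK))
  step 11: S(KI)(I(KKK))
  step 12: S(KI)(KKK)
  step 13: S(KI)K

Answer: normal form = S(KI)K  (in 13 steps)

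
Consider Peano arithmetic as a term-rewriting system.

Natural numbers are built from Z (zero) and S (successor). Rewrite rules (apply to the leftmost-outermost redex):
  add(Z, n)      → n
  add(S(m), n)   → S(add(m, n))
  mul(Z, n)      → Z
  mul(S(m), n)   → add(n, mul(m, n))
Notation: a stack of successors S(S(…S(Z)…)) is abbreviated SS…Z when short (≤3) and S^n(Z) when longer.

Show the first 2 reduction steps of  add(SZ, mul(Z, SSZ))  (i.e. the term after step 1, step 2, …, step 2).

  start: add(SZ, mul(Z, SSZ))
  [1] S(add(Z, mul(Z, SSZ)))
  [2] S(mul(Z, SSZ))

Answer: after 2 steps: S(mul(Z, SSZ))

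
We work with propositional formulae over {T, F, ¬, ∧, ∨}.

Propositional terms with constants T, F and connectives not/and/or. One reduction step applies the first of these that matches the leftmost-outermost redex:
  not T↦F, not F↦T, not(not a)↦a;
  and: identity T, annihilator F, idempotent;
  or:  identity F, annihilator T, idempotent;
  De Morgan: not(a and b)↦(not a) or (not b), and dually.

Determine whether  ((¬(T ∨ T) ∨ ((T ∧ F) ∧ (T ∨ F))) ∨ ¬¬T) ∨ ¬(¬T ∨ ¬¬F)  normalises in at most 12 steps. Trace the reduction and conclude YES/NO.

Answer: YES — reaches normal form T in 9 ≤ 12 steps

Working:
  start: ((¬(T ∨ T) ∨ ((T ∧ F) ∧ (T ∨ F))) ∨ ¬¬T) ∨ ¬(¬T ∨ ¬¬F)
  [1] (((¬T ∧ ¬T) ∨ ((T ∧ F) ∧ (T ∨ F))) ∨ ¬¬T) ∨ ¬(¬T ∨ ¬¬F)
  [2] ((¬T ∨ ((T ∧ F) ∧ (T ∨ F))) ∨ ¬¬T) ∨ ¬(¬T ∨ ¬¬F)
  [3] ((F ∨ ((T ∧ F) ∧ (T ∨ F))) ∨ ¬¬T) ∨ ¬(¬T ∨ ¬¬F)
  [4] (((T ∧ F) ∧ (T ∨ F)) ∨ ¬¬T) ∨ ¬(¬T ∨ ¬¬F)
  [5] ((F ∧ (T ∨ F)) ∨ ¬¬T) ∨ ¬(¬T ∨ ¬¬F)
  [6] (F ∨ ¬¬T) ∨ ¬(¬T ∨ ¬¬F)
  [7] ¬¬T ∨ ¬(¬T ∨ ¬¬F)
  [8] T ∨ ¬(¬T ∨ ¬¬F)
  [9] T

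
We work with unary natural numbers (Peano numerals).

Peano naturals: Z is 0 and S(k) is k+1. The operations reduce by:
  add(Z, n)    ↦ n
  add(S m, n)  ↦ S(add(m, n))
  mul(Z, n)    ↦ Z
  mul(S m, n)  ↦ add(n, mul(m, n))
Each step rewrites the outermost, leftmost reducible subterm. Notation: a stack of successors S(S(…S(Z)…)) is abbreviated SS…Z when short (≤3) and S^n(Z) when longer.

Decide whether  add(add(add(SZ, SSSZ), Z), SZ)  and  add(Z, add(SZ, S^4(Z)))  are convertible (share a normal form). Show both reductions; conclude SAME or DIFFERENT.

Term A:
  start: add(add(add(SZ, SSSZ), Z), SZ)
  [1] add(add(S(add(Z, SSSZ)), Z), SZ)
  [2] add(S(add(add(Z, SSSZ), Z)), SZ)
  [3] S(add(add(add(Z, SSSZ), Z), SZ))
  [4] S(add(add(SSSZ, Z), SZ))
  [5] S(add(S(add(SSZ, Z)), SZ))
  [6] S(S(add(add(SSZ, Z), SZ)))
  [7] S(S(add(S(add(SZ, Z)), SZ)))
  [8] S(S(S(add(add(SZ, Z), SZ))))
  [9] S(S(S(add(S(add(Z, Z)), SZ))))
  [10] S(S(S(S(add(add(Z, Z), SZ)))))
  [11] S(S(S(S(add(Z, SZ)))))
  [12] S^5(Z)

Term B:
  start: add(Z, add(SZ, S^4(Z)))
  [1] add(SZ, S^4(Z))
  [2] S(add(Z, S^4(Z)))
  [3] S^5(Z)

Answer: SAME — A ⇓ S^5(Z), B ⇓ S^5(Z)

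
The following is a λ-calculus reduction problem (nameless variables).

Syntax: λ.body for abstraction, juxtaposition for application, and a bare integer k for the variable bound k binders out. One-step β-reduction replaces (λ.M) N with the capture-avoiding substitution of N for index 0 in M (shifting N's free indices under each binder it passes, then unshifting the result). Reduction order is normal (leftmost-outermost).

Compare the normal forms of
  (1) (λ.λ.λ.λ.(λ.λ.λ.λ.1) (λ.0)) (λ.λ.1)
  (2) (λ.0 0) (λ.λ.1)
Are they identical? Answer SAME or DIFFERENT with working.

Answer: DIFFERENT — A ⇓ λ.λ.λ.λ.λ.λ.1, B ⇓ λ.λ.λ.1

Reduction:
Term A:
  start: (λ.λ.λ.λ.(λ.λ.λ.λ.1) (λ.0)) (λ.λ.1)
  step 1: λ.λ.λ.(λ.λ.λ.λ.1) (λ.0)
  step 2: λ.λ.λ.λ.λ.λ.1

Term B:
  start: (λ.0 0) (λ.λ.1)
  step 1: (λ.λ.1) (λ.λ.1)
  step 2: λ.λ.λ.1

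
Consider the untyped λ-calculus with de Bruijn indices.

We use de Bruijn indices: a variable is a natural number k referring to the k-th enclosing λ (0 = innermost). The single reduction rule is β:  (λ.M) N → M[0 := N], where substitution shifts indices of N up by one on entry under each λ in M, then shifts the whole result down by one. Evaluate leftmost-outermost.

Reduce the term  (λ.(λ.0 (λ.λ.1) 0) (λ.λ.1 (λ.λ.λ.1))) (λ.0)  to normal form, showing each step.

Answer: normal form = λ.λ.λ.λ.1  (in 5 steps)

Derivation:
  start: (λ.(λ.0 (λ.λ.1) 0) (λ.λ.1 (λ.λ.λ.1))) (λ.0)
  →1  (λ.0 (λ.λ.1) 0) (λ.λ.1 (λ.λ.λ.1))
  →2  (λ.λ.1 (λ.λ.λ.1)) (λ.λ.1) (λ.λ.1 (λ.λ.λ.1))
  →3  (λ.(λ.λ.1) (λ.λ.λ.1)) (λ.λ.1 (λ.λ.λ.1))
  →4  (λ.λ.1) (λ.λ.λ.1)
  →5  λ.λ.λ.λ.1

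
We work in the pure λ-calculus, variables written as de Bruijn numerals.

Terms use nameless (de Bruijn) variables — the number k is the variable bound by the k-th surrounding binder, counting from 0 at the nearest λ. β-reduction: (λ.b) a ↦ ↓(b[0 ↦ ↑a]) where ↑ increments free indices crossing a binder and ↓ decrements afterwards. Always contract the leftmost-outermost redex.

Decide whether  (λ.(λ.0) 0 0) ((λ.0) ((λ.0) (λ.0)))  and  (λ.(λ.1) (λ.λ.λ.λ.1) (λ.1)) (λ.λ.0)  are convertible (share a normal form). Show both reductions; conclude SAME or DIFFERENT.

Term A:
  start: (λ.(λ.0) 0 0) ((λ.0) ((λ.0) (λ.0)))
  step 1: (λ.0) ((λ.0) ((λ.0) (λ.0))) ((λ.0) ((λ.0) (λ.0)))
  step 2: (λ.0) ((λ.0) (λ.0)) ((λ.0) ((λ.0) (λ.0)))
  step 3: (λ.0) (λ.0) ((λ.0) ((λ.0) (λ.0)))
  step 4: (λ.0) ((λ.0) ((λ.0) (λ.0)))
  step 5: (λ.0) ((λ.0) (λ.0))
  step 6: (λ.0) (λ.0)
  step 7: λ.0

Term B:
  start: (λ.(λ.1) (λ.λ.λ.λ.1) (λ.1)) (λ.λ.0)
  step 1: (λ.λ.λ.0) (λ.λ.λ.λ.1) (λ.λ.λ.0)
  step 2: (λ.λ.0) (λ.λ.λ.0)
  step 3: λ.0

Answer: SAME — A ⇓ λ.0, B ⇓ λ.0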